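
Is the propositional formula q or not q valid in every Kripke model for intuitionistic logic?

No

This is the law of excluded middle, which is not intuitionistically valid.
A Kripke countermodel: worlds 0, 1; order generated by 0 <= 1; atoms true at each world — 0:{}; 1:{q}.
0 does not force q or not q: neither disjunct is forced at 0.
0 lacks atom q, so 0 does not force q.
So the root 0 does not force the formula.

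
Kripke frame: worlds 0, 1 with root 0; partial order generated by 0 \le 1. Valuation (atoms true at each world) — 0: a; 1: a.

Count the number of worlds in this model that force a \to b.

0: does not force it — 0 \nVdash a \to b: already at 0 itself, 0 \Vdash a but 0 \nVdash b.
1: does not force it.
Worlds forcing the formula: { }.

0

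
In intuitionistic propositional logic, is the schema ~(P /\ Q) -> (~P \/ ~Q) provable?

This is the constructively invalid direction of De Morgan's law for conjunction, which is not intuitionistically valid.
A Kripke countermodel: worlds a, b, c; order generated by a <= b, a <= c; atoms true at each world — a:{}; b:{P}; c:{Q}.
a ||-/- ~(P /\ Q) -> (~P \/ ~Q): already at a itself, a ||- ~(P /\ Q) but a ||-/- ~P \/ ~Q.
a ||-/- ~P \/ ~Q: neither disjunct is forced at a.
a ||-/- ~P since b is accessible from a and b ||- P.
So the root a does not force the formula.

No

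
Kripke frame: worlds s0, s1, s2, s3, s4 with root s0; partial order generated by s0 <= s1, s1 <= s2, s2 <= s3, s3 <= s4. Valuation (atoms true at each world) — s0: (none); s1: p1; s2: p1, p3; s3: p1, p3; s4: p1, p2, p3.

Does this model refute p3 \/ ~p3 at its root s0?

s0 ||-/- p3 \/ ~p3: neither disjunct is forced at s0.
s0 lacks atom p3, so s0 ||-/- p3.
So the root s0 does not force p3 \/ ~p3; the model is a countermodel.

Yes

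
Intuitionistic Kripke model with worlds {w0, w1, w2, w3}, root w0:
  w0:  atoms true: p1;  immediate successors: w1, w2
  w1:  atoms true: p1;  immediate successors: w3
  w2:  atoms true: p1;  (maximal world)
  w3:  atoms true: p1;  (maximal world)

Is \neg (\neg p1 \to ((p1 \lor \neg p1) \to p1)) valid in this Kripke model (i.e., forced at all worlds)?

No

Not every world: w0 \nVdash \neg (\neg p1 \to ((p1 \lor \neg p1) \to p1)).
w0 \nVdash \neg (\neg p1 \to ((p1 \lor \neg p1) \to p1)) since w0 is accessible from w0 and w0 \Vdash \neg p1 \to ((p1 \lor \neg p1) \to p1).
w0 \Vdash \neg p1 \to ((p1 \lor \neg p1) \to p1) vacuously: no world accessible from w0 forces the antecedent \neg p1.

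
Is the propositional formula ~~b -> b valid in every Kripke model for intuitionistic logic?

This is double-negation elimination, which is not intuitionistically valid.
A Kripke countermodel: worlds s0, s1; order generated by s0 <= s1; atoms true at each world — s0:{}; s1:{b}.
s0 ||-/- ~~b -> b: already at s0 itself, s0 ||- ~~b but s0 ||-/- b.
s0 lacks atom b, so s0 ||-/- b.
So the root s0 does not force the formula.

No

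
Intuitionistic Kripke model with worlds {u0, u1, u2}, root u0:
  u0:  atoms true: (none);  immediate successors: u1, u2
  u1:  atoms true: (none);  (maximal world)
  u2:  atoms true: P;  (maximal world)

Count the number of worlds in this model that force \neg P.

1

u0: does not force it — u0 \nVdash \neg P since u2 is accessible from u0 and u2 \Vdash P.
u1: forces it.
u2: does not force it — u2 \nVdash \neg P since u2 is accessible from u2 and u2 \Vdash P.
Worlds forcing the formula: {u1}.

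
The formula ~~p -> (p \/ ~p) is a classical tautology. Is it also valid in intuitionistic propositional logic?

This is a variant of double-negation elimination (deriving excluded middle from double negation), which is not intuitionistically valid.
A Kripke countermodel: worlds u, v; order generated by u <= v; atoms true at each world — u:{}; v:{p}.
u ||-/- ~~p -> (p \/ ~p): already at u itself, u ||- ~~p but u ||-/- p \/ ~p.
u ||-/- p \/ ~p: neither disjunct is forced at u.
u lacks atom p, so u ||-/- p.
So the root u does not force the formula.

No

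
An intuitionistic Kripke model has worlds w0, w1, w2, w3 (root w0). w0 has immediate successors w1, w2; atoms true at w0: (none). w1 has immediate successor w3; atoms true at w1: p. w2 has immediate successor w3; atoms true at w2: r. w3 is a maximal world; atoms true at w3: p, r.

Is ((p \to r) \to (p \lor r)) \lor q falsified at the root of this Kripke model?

w0 \Vdash ((p \to r) \to (p \lor r)) \lor q via the disjunct (p \to r) \to (p \lor r).
So the root w0 forces ((p \to r) \to (p \lor r)) \lor q; the model is not a countermodel.

No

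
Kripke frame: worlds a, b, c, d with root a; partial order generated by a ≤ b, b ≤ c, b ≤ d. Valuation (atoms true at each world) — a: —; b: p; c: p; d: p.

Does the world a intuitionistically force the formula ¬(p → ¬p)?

Yes

a ⊩ ¬(p → ¬p): no world accessible from a forces p → ¬p.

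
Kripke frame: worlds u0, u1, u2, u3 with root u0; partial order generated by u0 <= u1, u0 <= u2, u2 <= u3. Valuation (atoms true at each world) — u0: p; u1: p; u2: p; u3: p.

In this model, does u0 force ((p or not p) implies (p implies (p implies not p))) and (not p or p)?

u0 does not force ((p or not p) implies (p implies (p implies not p))) and (not p or p) since u0 fails (p or not p) implies (p implies (p implies not p)).

No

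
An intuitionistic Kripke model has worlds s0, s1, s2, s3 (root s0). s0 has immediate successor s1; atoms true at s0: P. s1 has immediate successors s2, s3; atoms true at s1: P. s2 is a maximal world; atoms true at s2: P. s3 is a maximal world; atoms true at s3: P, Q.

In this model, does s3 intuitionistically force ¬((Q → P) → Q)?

s3 ⊮ ¬((Q → P) → Q) since s3 is accessible from s3 and s3 ⊩ (Q → P) → Q.
s3 ⊩ (Q → P) → Q: every world accessible from s3 that forces Q → P (namely s3) also forces Q.

No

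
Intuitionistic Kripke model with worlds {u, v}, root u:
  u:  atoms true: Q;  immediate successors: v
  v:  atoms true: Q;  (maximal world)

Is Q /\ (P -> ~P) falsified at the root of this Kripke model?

u ||- Q /\ (P -> ~P) since u forces both conjuncts.
So the root u forces Q /\ (P -> ~P); the model is not a countermodel.

No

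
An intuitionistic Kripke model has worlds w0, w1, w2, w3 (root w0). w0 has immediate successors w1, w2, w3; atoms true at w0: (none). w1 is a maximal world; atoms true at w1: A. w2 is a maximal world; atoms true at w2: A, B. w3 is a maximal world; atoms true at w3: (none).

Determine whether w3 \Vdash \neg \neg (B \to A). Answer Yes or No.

Yes

w3 \Vdash \neg \neg (B \to A): no world accessible from w3 forces \neg (B \to A).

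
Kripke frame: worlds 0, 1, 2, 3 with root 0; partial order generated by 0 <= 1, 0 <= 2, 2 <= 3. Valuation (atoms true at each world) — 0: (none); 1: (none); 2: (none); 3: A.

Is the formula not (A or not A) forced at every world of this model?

Not every world: 0 does not force not (A or not A).
0 does not force not (A or not A) since 1 is accessible from 0 and 1 forces A or not A.
1 forces A or not A via the disjunct not A.

No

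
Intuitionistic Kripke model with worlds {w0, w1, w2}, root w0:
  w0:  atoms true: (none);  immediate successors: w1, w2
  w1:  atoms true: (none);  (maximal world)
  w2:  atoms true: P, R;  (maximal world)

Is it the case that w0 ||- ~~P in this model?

w0 ||-/- ~~P since w1 is accessible from w0 and w1 ||- ~P.
w1 ||- ~P: no world accessible from w1 forces P.

No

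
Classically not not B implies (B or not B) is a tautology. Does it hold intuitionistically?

No

This is a variant of double-negation elimination (deriving excluded middle from double negation), which is not intuitionistically valid.
A Kripke countermodel: worlds s0, s1; order generated by s0 <= s1; atoms true at each world — s0:{}; s1:{B}.
s0 does not force not not B implies (B or not B): already at s0 itself, s0 forces not not B but s0 does not force B or not B.
s0 does not force B or not B: neither disjunct is forced at s0.
s0 lacks atom B, so s0 does not force B.
So the root s0 does not force the formula.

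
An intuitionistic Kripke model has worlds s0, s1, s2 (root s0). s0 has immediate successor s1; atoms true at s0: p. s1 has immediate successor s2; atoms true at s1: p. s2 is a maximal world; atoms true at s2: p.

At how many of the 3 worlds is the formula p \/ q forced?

s0: forces it.
s1: forces it.
s2: forces it.
Worlds forcing the formula: {s0, s1, s2}.

3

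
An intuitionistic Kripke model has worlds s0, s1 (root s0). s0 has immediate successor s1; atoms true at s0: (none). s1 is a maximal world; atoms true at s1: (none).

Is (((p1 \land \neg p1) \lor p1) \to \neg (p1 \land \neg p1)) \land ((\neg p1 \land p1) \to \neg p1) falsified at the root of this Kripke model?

No

s0 \Vdash (((p1 \land \neg p1) \lor p1) \to \neg (p1 \land \neg p1)) \land ((\neg p1 \land p1) \to \neg p1) since s0 forces both conjuncts.
So the root s0 forces (((p1 \land \neg p1) \lor p1) \to \neg (p1 \land \neg p1)) \land ((\neg p1 \land p1) \to \neg p1); the model is not a countermodel.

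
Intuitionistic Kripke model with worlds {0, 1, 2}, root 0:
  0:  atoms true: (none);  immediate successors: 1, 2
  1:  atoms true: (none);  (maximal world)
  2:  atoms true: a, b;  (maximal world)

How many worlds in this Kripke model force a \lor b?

0: does not force it — 0 \nVdash a \lor b: neither disjunct is forced at 0.
1: does not force it.
2: forces it.
Worlds forcing the formula: {2}.

1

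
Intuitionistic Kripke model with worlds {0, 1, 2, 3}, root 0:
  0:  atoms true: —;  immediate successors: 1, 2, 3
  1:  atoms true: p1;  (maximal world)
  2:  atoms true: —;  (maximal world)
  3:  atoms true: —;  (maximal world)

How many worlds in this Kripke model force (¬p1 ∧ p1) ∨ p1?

1

0: does not force it — 0 ⊮ (¬p1 ∧ p1) ∨ p1: neither disjunct is forced at 0.
1: forces it.
2: does not force it — 2 ⊮ (¬p1 ∧ p1) ∨ p1: neither disjunct is forced at 2.
3: does not force it — 3 ⊮ (¬p1 ∧ p1) ∨ p1: neither disjunct is forced at 3.
Worlds forcing the formula: {1}.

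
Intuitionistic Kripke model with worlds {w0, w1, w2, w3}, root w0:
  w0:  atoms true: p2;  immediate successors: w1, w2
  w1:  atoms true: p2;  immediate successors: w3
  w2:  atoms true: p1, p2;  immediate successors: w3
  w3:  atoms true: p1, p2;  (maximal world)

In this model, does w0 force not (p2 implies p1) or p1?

w0 does not force not (p2 implies p1) or p1: neither disjunct is forced at w0.
w0 does not force not (p2 implies p1) since w2 is accessible from w0 and w2 forces p2 implies p1.
w2 forces p2 implies p1: every world accessible from w2 that forces p2 (namely w2, w3) also forces p1.

No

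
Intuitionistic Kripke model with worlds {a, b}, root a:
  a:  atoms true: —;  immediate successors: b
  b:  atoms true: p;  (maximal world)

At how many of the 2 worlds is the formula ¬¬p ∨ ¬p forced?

a: forces it.
b: forces it.
Worlds forcing the formula: {a, b}.

2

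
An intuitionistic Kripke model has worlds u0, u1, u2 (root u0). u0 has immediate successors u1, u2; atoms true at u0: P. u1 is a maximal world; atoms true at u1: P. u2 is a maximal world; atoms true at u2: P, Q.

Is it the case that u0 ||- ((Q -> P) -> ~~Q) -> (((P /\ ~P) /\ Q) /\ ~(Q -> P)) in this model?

u0 ||-/- ((Q -> P) -> ~~Q) -> (((P /\ ~P) /\ Q) /\ ~(Q -> P)): at the accessible world u2, u2 ||- (Q -> P) -> ~~Q but u2 ||-/- ((P /\ ~P) /\ Q) /\ ~(Q -> P).
u2 ||-/- ((P /\ ~P) /\ Q) /\ ~(Q -> P) since u2 fails (P /\ ~P) /\ Q.

No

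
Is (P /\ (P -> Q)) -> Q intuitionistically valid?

Yes

This is modus ponens in implicational form, which is intuitionistically derivable.
If a world forces P and P -> Q, then applying the implication at that world (which is accessible from itself) gives Q.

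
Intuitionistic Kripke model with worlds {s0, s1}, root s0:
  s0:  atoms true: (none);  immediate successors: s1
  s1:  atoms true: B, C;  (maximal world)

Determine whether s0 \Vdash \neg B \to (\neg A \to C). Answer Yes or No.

Yes

s0 \Vdash \neg B \to (\neg A \to C) vacuously: no world accessible from s0 forces the antecedent \neg B.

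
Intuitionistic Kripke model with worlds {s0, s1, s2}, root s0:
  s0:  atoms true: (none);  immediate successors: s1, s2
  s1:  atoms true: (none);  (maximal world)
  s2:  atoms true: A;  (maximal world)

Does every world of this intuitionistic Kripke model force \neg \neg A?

Not every world: s0 \nVdash \neg \neg A.
s0 \nVdash \neg \neg A since s1 is accessible from s0 and s1 \Vdash \neg A.
s1 \Vdash \neg A: no world accessible from s1 forces A.

No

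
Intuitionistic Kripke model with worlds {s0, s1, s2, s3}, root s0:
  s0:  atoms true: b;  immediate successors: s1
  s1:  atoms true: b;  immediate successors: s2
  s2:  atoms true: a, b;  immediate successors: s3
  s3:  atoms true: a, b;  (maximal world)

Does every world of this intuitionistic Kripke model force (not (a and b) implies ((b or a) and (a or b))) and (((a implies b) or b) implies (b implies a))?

Not every world: s0 does not force (not (a and b) implies ((b or a) and (a or b))) and (((a implies b) or b) implies (b implies a)).
s0 does not force (not (a and b) implies ((b or a) and (a or b))) and (((a implies b) or b) implies (b implies a)) since s0 fails ((a implies b) or b) implies (b implies a).

No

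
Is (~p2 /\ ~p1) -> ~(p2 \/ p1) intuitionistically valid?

This is a constructively valid De Morgan direction (conjunction of negations to negated disjunction), which is intuitionistically derivable.
If both ~p2 and ~p1 hold at a world, no accessible world forces p2 or forces p1, so none forces p2 \/ p1.

Yes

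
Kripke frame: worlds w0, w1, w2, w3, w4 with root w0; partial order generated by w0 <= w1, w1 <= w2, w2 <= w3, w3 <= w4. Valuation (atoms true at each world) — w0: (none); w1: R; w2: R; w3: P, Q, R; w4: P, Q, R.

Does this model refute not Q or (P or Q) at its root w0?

w0 does not force not Q or (P or Q): neither disjunct is forced at w0.
w0 does not force not Q since w3 is accessible from w0 and w3 forces Q.
So the root w0 does not force not Q or (P or Q); the model is a countermodel.

Yes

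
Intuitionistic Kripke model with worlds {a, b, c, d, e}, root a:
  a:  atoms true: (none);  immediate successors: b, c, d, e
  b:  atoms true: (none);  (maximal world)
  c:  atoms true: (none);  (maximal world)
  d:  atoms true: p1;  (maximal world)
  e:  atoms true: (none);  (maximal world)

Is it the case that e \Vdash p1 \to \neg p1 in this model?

e \Vdash p1 \to \neg p1 vacuously: no world accessible from e forces the antecedent p1.

Yes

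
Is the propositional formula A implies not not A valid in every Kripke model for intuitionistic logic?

Yes

This is double-negation introduction, which is intuitionistically derivable.
If a world forces A then every accessible world forces A (persistence), so none forces not A; hence not not A.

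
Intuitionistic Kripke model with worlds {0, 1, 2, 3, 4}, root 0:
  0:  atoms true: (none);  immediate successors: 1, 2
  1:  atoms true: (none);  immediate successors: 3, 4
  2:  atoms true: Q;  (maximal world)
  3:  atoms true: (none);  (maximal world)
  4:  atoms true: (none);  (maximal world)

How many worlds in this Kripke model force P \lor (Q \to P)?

3

0: does not force it — 0 \nVdash P \lor (Q \to P): neither disjunct is forced at 0.
1: forces it.
2: does not force it — 2 \nVdash P \lor (Q \to P): neither disjunct is forced at 2.
3: forces it.
4: forces it.
Worlds forcing the formula: {1, 3, 4}.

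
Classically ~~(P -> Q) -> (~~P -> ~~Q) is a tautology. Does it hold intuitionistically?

This is the distribution of double negation over implication, which is intuitionistically derivable.
Assume ~~(P -> Q) and ~~P; suppose ~Q. Then P -> Q would give ~P (by contraposition), contradicting ~~P; so ~(P -> Q), contradicting ~~(P -> Q). Hence ~~Q.

Yes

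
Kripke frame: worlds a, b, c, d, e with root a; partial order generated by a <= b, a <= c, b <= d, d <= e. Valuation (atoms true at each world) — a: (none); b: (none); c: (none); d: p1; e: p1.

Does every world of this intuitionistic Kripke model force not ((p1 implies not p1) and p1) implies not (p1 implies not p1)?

Not every world: a does not force not ((p1 implies not p1) and p1) implies not (p1 implies not p1).
a does not force not ((p1 implies not p1) and p1) implies not (p1 implies not p1): already at a itself, a forces not ((p1 implies not p1) and p1) but a does not force not (p1 implies not p1).
a does not force not (p1 implies not p1) since c is accessible from a and c forces p1 implies not p1.
c forces p1 implies not p1 vacuously: no world accessible from c forces the antecedent p1.

No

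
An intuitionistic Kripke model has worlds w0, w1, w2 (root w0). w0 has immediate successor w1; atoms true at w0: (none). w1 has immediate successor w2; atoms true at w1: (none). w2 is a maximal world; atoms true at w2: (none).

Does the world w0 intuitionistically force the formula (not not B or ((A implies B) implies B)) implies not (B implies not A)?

w0 forces (not not B or ((A implies B) implies B)) implies not (B implies not A) vacuously: no world accessible from w0 forces the antecedent not not B or ((A implies B) implies B).

Yes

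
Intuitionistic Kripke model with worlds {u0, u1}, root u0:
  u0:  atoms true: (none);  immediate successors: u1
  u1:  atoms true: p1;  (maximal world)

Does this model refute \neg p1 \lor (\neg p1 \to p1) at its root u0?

No

u0 \Vdash \neg p1 \lor (\neg p1 \to p1) via the disjunct \neg p1 \to p1.
So the root u0 forces \neg p1 \lor (\neg p1 \to p1); the model is not a countermodel.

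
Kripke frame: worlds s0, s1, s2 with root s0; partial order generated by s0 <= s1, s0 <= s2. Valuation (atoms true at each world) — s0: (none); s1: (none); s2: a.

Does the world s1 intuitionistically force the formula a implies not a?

s1 forces a implies not a vacuously: no world accessible from s1 forces the antecedent a.

Yes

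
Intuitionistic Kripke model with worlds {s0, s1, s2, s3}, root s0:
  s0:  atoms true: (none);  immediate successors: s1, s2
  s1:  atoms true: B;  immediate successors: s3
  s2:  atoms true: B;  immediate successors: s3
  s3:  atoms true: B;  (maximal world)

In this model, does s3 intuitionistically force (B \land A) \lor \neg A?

s3 \Vdash (B \land A) \lor \neg A via the disjunct \neg A.

Yes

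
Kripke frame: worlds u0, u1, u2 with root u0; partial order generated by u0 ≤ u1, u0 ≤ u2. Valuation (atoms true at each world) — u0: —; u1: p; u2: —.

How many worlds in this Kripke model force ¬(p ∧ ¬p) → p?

1

u0: does not force it — u0 ⊮ ¬(p ∧ ¬p) → p: already at u0 itself, u0 ⊩ ¬(p ∧ ¬p) but u0 ⊮ p.
u1: forces it.
u2: does not force it — u2 ⊮ ¬(p ∧ ¬p) → p: already at u2 itself, u2 ⊩ ¬(p ∧ ¬p) but u2 ⊮ p.
Worlds forcing the formula: {u1}.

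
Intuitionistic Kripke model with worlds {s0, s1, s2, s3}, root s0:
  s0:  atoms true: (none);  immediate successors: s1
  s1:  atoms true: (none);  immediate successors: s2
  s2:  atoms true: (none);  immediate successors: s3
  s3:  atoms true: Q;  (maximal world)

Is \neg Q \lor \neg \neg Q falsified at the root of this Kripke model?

s0 \Vdash \neg Q \lor \neg \neg Q via the disjunct \neg \neg Q.
So the root s0 forces \neg Q \lor \neg \neg Q; the model is not a countermodel.

No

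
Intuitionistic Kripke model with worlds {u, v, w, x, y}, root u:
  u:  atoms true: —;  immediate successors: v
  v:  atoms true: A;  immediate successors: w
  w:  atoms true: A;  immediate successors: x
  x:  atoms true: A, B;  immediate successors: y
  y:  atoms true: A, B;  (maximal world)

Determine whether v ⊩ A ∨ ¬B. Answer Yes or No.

v ⊩ A ∨ ¬B via the disjunct A.

Yes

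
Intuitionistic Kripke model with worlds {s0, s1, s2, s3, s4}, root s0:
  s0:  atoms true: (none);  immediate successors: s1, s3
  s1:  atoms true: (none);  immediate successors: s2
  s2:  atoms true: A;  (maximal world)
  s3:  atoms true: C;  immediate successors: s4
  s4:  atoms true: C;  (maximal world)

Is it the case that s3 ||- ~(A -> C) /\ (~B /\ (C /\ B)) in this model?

s3 ||-/- ~(A -> C) /\ (~B /\ (C /\ B)) since s3 fails ~(A -> C).

No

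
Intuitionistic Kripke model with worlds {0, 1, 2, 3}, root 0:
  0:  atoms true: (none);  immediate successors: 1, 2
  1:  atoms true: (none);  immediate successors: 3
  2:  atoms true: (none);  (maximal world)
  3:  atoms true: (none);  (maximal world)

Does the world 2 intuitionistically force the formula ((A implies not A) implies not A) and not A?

2 forces ((A implies not A) implies not A) and not A since 2 forces both conjuncts.

Yes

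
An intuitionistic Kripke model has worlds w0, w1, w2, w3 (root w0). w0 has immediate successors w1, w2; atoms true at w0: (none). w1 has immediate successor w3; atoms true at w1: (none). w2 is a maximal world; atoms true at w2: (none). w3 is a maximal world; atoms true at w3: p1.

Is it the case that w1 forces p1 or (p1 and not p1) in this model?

w1 does not force p1 or (p1 and not p1): neither disjunct is forced at w1.
w1 lacks atom p1, so w1 does not force p1.

No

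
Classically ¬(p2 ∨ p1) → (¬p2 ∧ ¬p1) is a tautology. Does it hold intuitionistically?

Yes

This is a constructively valid De Morgan direction (negated disjunction to conjunction of negations), which is intuitionistically derivable.
From ¬(p2 ∨ p1): if p2 held then p2 ∨ p1 would, contradiction — so ¬p2; similarly ¬p1.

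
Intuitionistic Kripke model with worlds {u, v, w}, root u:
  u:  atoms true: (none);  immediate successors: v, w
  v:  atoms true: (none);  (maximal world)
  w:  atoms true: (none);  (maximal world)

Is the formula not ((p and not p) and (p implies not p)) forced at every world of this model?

Yes

u forces not ((p and not p) and (p implies not p)): no world accessible from u forces (p and not p) and (p implies not p).
Since the root u forces not ((p and not p) and (p implies not p)) and forcing is persistent (monotone upward), every world forces it.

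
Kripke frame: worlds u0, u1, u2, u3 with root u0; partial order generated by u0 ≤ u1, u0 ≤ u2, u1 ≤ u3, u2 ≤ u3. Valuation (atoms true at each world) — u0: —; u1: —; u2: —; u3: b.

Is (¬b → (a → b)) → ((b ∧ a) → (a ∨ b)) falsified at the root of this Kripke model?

No

u0 ⊩ (¬b → (a → b)) → ((b ∧ a) → (a ∨ b)): every world accessible from u0 that forces ¬b → (a → b) (namely u0, u1, u2, u3) also forces (b ∧ a) → (a ∨ b).
So the root u0 forces (¬b → (a → b)) → ((b ∧ a) → (a ∨ b)); the model is not a countermodel.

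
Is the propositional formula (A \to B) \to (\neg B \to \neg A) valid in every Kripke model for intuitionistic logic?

Yes

This is the forward direction of contraposition, which is intuitionistically derivable.
Assume A \to B and \neg B. If A held then B would follow, contradicting \neg B; so \neg A.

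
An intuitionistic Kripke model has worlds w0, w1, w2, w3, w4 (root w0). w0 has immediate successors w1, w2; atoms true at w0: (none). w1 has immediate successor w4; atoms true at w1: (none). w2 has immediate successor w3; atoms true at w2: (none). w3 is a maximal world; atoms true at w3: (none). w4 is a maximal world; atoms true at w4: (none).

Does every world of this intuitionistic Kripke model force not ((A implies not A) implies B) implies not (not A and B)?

w0 forces not ((A implies not A) implies B) implies not (not A and B): every world accessible from w0 that forces not ((A implies not A) implies B) (namely w0, w1, w2, w3, w4) also forces not (not A and B).
Since the root w0 forces not ((A implies not A) implies B) implies not (not A and B) and forcing is persistent (monotone upward), every world forces it.

Yes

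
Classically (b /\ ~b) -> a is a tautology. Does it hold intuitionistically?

This is an instance of ex falso quodlibet, which is intuitionistically derivable.
No world can force both b and ~b, so the antecedent b /\ ~b is never forced and the implication holds vacuously at every world.

Yes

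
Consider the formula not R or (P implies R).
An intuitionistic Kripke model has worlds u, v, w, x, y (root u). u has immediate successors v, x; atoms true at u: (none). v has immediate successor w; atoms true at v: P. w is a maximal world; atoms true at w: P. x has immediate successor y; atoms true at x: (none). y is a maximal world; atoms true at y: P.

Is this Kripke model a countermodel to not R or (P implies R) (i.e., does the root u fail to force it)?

No

u forces not R or (P implies R) via the disjunct not R.
So the root u forces not R or (P implies R); the model is not a countermodel.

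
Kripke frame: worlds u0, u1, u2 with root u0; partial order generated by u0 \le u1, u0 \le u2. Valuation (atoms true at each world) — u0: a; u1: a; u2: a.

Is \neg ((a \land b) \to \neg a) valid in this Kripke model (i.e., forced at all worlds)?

No

Not every world: u0 \nVdash \neg ((a \land b) \to \neg a).
u0 \nVdash \neg ((a \land b) \to \neg a) since u0 is accessible from u0 and u0 \Vdash (a \land b) \to \neg a.
u0 \Vdash (a \land b) \to \neg a vacuously: no world accessible from u0 forces the antecedent a \land b.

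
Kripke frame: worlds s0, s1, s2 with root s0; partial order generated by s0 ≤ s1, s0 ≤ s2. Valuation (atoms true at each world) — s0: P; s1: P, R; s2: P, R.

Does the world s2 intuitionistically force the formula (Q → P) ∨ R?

Yes

s2 ⊩ (Q → P) ∨ R via the disjunct Q → P.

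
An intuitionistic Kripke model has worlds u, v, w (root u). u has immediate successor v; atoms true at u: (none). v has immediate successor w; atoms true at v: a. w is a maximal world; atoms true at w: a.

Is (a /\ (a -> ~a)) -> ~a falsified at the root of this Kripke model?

No

u ||- (a /\ (a -> ~a)) -> ~a vacuously: no world accessible from u forces the antecedent a /\ (a -> ~a).
So the root u forces (a /\ (a -> ~a)) -> ~a; the model is not a countermodel.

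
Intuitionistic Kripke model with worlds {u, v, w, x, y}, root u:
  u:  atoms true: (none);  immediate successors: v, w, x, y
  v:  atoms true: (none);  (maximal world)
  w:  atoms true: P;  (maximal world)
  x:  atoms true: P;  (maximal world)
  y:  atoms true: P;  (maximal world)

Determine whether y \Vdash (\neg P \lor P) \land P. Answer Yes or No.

y \Vdash (\neg P \lor P) \land P since y forces both conjuncts.

Yes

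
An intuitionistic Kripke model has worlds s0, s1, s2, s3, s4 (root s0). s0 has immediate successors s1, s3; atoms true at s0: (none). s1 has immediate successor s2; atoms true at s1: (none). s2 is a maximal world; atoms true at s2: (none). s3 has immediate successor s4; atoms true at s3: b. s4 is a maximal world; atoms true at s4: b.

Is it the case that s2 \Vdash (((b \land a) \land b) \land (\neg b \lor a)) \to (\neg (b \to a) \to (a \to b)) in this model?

Yes

s2 \Vdash (((b \land a) \land b) \land (\neg b \lor a)) \to (\neg (b \to a) \to (a \to b)) vacuously: no world accessible from s2 forces the antecedent ((b \land a) \land b) \land (\neg b \lor a).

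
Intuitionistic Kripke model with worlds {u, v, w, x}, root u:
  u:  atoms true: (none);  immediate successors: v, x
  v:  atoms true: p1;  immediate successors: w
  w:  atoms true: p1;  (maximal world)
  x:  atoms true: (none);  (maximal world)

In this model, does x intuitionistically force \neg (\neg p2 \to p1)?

Yes

x \Vdash \neg (\neg p2 \to p1): no world accessible from x forces \neg p2 \to p1.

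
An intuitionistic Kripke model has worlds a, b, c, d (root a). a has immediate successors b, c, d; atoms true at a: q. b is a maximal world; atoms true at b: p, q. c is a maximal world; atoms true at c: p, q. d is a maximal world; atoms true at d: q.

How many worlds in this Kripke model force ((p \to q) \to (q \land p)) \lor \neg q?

2

a: does not force it — a \nVdash ((p \to q) \to (q \land p)) \lor \neg q: neither disjunct is forced at a.
b: forces it.
c: forces it.
d: does not force it — d \nVdash ((p \to q) \to (q \land p)) \lor \neg q: neither disjunct is forced at d.
Worlds forcing the formula: {b, c}.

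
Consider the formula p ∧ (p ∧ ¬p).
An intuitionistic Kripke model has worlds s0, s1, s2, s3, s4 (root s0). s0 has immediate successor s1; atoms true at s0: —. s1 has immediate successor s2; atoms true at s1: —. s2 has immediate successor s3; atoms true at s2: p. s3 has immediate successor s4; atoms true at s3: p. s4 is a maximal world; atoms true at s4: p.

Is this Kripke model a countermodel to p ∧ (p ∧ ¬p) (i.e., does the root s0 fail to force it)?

Yes

s0 ⊮ p ∧ (p ∧ ¬p) since s0 fails p.
So the root s0 does not force p ∧ (p ∧ ¬p); the model is a countermodel.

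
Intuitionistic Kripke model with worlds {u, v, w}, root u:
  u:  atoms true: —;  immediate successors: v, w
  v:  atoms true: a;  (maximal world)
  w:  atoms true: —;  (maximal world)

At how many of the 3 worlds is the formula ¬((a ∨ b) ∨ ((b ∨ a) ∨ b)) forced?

u: does not force it — u ⊮ ¬((a ∨ b) ∨ ((b ∨ a) ∨ b)) since v is accessible from u and v ⊩ (a ∨ b) ∨ ((b ∨ a) ∨ b).
v: does not force it — v ⊮ ¬((a ∨ b) ∨ ((b ∨ a) ∨ b)) since v is accessible from v and v ⊩ (a ∨ b) ∨ ((b ∨ a) ∨ b).
w: forces it.
Worlds forcing the formula: {w}.

1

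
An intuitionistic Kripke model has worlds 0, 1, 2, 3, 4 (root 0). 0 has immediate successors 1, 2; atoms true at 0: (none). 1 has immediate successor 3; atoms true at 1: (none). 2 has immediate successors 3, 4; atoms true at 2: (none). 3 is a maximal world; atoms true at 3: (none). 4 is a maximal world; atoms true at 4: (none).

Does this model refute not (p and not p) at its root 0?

0 forces not (p and not p): no world accessible from 0 forces p and not p.
So the root 0 forces not (p and not p); the model is not a countermodel.

No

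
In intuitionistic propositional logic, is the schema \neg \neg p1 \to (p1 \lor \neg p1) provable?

This is a variant of double-negation elimination (deriving excluded middle from double negation), which is not intuitionistically valid.
A Kripke countermodel: worlds 0, 1; order generated by 0 \le 1; atoms true at each world — 0:{}; 1:{p1}.
0 \nVdash \neg \neg p1 \to (p1 \lor \neg p1): already at 0 itself, 0 \Vdash \neg \neg p1 but 0 \nVdash p1 \lor \neg p1.
0 \nVdash p1 \lor \neg p1: neither disjunct is forced at 0.
0 lacks atom p1, so 0 \nVdash p1.
So the root 0 does not force the formula.

No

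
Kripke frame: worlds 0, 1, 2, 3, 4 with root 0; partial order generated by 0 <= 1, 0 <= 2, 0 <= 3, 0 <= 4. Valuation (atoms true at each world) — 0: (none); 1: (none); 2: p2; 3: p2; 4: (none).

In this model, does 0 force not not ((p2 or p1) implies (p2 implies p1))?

No

0 does not force not not ((p2 or p1) implies (p2 implies p1)) since 2 is accessible from 0 and 2 forces not ((p2 or p1) implies (p2 implies p1)).
2 forces not ((p2 or p1) implies (p2 implies p1)): no world accessible from 2 forces (p2 or p1) implies (p2 implies p1).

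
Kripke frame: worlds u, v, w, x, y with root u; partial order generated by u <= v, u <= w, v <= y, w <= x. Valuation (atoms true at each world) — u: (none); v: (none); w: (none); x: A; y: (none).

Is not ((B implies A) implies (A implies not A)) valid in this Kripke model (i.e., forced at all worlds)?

Not every world: u does not force not ((B implies A) implies (A implies not A)).
u does not force not ((B implies A) implies (A implies not A)) since v is accessible from u and v forces (B implies A) implies (A implies not A).
v forces (B implies A) implies (A implies not A): every world accessible from v that forces B implies A (namely v, y) also forces A implies not A.

No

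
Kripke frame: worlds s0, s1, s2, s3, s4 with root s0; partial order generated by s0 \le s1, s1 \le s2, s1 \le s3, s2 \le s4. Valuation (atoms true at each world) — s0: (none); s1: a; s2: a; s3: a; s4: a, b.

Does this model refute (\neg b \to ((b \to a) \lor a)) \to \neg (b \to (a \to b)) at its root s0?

s0 \nVdash (\neg b \to ((b \to a) \lor a)) \to \neg (b \to (a \to b)): already at s0 itself, s0 \Vdash \neg b \to ((b \to a) \lor a) but s0 \nVdash \neg (b \to (a \to b)).
s0 \nVdash \neg (b \to (a \to b)) since s0 is accessible from s0 and s0 \Vdash b \to (a \to b).
s0 \Vdash b \to (a \to b): every world accessible from s0 that forces b (namely s4) also forces a \to b.
So the root s0 does not force (\neg b \to ((b \to a) \lor a)) \to \neg (b \to (a \to b)); the model is a countermodel.

Yes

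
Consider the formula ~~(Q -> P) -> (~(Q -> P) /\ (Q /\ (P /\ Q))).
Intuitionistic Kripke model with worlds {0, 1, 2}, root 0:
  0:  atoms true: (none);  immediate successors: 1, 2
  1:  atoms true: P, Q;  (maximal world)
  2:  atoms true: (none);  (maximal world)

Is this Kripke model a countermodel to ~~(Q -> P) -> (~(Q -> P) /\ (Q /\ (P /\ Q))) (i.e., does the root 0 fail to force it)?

Yes

0 ||-/- ~~(Q -> P) -> (~(Q -> P) /\ (Q /\ (P /\ Q))): already at 0 itself, 0 ||- ~~(Q -> P) but 0 ||-/- ~(Q -> P) /\ (Q /\ (P /\ Q)).
0 ||-/- ~(Q -> P) /\ (Q /\ (P /\ Q)) since 0 fails ~(Q -> P).
So the root 0 does not force ~~(Q -> P) -> (~(Q -> P) /\ (Q /\ (P /\ Q))); the model is a countermodel.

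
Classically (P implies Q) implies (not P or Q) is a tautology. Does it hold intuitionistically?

No

This is the material-implication-as-disjunction principle, which is not intuitionistically valid.
A Kripke countermodel: worlds s0, s1; order generated by s0 <= s1; atoms true at each world — s0:{}; s1:{P,Q}.
s0 does not force (P implies Q) implies (not P or Q): already at s0 itself, s0 forces P implies Q but s0 does not force not P or Q.
s0 does not force not P or Q: neither disjunct is forced at s0.
s0 does not force not P since s1 is accessible from s0 and s1 forces P.
So the root s0 does not force the formula.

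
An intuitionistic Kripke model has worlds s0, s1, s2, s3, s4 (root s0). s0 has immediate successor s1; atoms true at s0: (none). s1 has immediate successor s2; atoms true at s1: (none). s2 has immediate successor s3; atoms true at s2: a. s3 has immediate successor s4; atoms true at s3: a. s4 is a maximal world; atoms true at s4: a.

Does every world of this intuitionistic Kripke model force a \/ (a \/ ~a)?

Not every world: s0 ||-/- a \/ (a \/ ~a).
s0 ||-/- a \/ (a \/ ~a): neither disjunct is forced at s0.
s0 lacks atom a, so s0 ||-/- a.

No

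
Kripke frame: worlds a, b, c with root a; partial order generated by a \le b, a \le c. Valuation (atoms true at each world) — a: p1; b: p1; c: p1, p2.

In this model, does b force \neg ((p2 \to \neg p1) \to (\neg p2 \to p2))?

Yes

b \Vdash \neg ((p2 \to \neg p1) \to (\neg p2 \to p2)): no world accessible from b forces (p2 \to \neg p1) \to (\neg p2 \to p2).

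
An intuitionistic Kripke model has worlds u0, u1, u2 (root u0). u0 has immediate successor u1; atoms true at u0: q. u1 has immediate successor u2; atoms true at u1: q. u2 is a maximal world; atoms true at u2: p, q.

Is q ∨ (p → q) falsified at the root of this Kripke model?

u0 ⊩ q ∨ (p → q) via the disjunct q.
So the root u0 forces q ∨ (p → q); the model is not a countermodel.

No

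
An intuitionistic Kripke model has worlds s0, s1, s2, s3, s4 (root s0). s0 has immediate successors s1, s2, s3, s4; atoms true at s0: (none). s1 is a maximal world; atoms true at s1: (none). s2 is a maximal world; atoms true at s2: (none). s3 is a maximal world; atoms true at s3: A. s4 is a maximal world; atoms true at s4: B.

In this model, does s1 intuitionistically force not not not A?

Yes

s1 forces not not not A: no world accessible from s1 forces not not A.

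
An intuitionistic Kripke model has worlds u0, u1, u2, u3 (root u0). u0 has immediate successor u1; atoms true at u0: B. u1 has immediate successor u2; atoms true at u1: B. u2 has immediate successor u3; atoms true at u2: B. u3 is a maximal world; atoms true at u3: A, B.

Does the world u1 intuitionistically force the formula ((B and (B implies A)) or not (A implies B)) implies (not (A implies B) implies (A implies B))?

Yes

u1 forces ((B and (B implies A)) or not (A implies B)) implies (not (A implies B) implies (A implies B)): every world accessible from u1 that forces (B and (B implies A)) or not (A implies B) (namely u3) also forces not (A implies B) implies (A implies B).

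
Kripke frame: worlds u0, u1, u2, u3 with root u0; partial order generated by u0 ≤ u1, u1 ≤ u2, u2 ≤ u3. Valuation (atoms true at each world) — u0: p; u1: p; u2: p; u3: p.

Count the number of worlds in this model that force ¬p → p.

4

u0: forces it.
u1: forces it.
u2: forces it.
u3: forces it.
Worlds forcing the formula: {u0, u1, u2, u3}.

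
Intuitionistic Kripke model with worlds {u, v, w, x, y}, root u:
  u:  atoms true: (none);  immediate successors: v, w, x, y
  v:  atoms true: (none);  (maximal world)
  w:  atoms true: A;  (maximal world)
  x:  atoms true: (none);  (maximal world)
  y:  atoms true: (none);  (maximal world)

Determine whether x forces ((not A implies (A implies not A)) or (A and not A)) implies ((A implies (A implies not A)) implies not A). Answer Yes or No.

x forces ((not A implies (A implies not A)) or (A and not A)) implies ((A implies (A implies not A)) implies not A): every world accessible from x that forces (not A implies (A implies not A)) or (A and not A) (namely x) also forces (A implies (A implies not A)) implies not A.

Yes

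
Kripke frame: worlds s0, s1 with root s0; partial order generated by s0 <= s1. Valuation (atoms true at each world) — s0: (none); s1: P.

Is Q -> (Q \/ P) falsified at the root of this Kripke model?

s0 ||- Q -> (Q \/ P) vacuously: no world accessible from s0 forces the antecedent Q.
So the root s0 forces Q -> (Q \/ P); the model is not a countermodel.

No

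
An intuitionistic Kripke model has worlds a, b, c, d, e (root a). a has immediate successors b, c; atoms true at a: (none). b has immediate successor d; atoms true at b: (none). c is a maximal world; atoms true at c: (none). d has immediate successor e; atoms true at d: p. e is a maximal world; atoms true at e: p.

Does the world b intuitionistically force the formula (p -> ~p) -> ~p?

b ||- (p -> ~p) -> ~p vacuously: no world accessible from b forces the antecedent p -> ~p.

Yes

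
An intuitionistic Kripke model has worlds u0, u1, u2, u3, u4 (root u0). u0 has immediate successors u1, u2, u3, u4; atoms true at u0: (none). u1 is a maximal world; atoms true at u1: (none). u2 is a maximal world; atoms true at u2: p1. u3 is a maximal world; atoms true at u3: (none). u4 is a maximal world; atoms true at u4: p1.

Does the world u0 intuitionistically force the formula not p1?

u0 does not force not p1 since u2 is accessible from u0 and u2 forces p1.

No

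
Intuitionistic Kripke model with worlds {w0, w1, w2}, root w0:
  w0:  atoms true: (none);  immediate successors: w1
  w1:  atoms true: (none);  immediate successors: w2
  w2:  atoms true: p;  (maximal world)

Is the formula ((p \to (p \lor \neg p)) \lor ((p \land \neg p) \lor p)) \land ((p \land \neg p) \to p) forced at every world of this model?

w0 \Vdash ((p \to (p \lor \neg p)) \lor ((p \land \neg p) \lor p)) \land ((p \land \neg p) \to p) since w0 forces both conjuncts.
Since the root w0 forces ((p \to (p \lor \neg p)) \lor ((p \land \neg p) \lor p)) \land ((p \land \neg p) \to p) and forcing is persistent (monotone upward), every world forces it.

Yes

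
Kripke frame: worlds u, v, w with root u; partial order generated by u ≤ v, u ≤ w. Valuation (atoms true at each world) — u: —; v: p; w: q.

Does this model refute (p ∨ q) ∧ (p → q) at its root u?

u ⊮ (p ∨ q) ∧ (p → q) since u fails p ∨ q.
So the root u does not force (p ∨ q) ∧ (p → q); the model is a countermodel.

Yes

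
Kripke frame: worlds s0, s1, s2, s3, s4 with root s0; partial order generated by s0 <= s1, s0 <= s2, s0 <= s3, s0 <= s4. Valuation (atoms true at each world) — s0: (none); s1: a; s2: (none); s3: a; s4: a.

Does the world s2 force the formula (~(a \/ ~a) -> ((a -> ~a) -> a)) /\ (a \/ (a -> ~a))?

s2 ||- (~(a \/ ~a) -> ((a -> ~a) -> a)) /\ (a \/ (a -> ~a)) since s2 forces both conjuncts.

Yes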